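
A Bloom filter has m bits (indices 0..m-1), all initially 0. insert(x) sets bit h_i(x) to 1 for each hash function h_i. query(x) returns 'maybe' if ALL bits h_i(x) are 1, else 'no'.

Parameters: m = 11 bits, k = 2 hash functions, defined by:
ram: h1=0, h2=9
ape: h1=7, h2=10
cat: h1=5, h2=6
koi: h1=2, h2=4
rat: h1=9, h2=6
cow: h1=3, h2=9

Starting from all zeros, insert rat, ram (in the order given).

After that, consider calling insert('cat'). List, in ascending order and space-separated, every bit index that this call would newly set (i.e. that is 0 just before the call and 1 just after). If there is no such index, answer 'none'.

Answer: 5

Derivation:
Start: bits=00000000000
After insert 'rat': sets bits 6 9 -> bits=00000010010
After insert 'ram': sets bits 0 9 -> bits=10000010010
insert 'cat' would touch bits 5 6; currently bit5=0, bit6=1
Bits that are 0 among those (would change 0->1): 5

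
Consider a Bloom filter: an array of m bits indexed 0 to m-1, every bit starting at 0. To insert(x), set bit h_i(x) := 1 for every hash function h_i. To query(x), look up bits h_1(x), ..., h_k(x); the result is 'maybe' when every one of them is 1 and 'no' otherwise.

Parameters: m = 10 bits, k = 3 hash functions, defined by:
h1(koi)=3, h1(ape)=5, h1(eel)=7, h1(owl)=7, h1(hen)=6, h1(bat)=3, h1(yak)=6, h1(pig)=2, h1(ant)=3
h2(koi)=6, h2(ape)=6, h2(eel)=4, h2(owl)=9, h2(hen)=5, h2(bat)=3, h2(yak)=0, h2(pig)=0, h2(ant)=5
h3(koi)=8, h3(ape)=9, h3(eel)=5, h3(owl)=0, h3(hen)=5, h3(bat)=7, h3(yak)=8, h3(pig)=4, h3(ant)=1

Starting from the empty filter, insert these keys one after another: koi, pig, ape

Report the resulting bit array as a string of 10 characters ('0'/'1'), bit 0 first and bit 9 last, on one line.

Start: bits=0000000000
After insert 'koi': sets bits 3 6 8 -> bits=0001001010
After insert 'pig': sets bits 0 2 4 -> bits=1011101010
After insert 'ape': sets bits 5 6 9 -> bits=1011111011

Answer: 1011111011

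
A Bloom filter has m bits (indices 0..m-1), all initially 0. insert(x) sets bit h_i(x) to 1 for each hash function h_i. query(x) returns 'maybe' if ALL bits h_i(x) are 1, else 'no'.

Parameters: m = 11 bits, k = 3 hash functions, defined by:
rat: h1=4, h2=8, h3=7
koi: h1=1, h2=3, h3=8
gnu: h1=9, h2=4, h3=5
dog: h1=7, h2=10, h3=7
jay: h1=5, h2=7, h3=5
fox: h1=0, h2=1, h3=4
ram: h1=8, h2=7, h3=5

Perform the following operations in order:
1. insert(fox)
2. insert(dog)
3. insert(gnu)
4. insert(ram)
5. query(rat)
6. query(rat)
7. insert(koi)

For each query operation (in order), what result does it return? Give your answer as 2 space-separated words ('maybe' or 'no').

Answer: maybe maybe

Derivation:
Start: bits=00000000000
Op 1: insert fox -> sets bits 0 1 4 -> bits=11001000000
Op 2: insert dog -> sets bits 7 10 -> bits=11001001001
Op 3: insert gnu -> sets bits 4 5 9 -> bits=11001101011
Op 4: insert ram -> sets bits 5 7 8 -> bits=11001101111
Op 5: query rat -> checks bit4=1, bit7=1, bit8=1 (all 1) -> maybe
Op 6: query rat -> checks bit4=1, bit7=1, bit8=1 (all 1) -> maybe
Op 7: insert koi -> sets bits 1 3 8 -> bits=11011101111
Query results in order: maybe maybe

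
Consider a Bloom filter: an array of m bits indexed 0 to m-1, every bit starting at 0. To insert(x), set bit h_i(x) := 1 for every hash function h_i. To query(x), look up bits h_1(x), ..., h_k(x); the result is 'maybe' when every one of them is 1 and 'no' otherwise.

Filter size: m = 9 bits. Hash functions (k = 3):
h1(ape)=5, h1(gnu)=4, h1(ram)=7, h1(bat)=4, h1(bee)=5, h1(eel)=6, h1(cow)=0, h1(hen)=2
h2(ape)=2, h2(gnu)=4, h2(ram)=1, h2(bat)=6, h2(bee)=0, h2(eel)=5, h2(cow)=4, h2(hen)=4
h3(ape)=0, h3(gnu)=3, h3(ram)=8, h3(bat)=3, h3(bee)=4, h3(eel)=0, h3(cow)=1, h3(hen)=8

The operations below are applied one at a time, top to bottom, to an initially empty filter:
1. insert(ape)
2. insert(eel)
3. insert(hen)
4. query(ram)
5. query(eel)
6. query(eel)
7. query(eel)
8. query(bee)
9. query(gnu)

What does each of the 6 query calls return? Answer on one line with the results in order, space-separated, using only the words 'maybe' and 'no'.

Answer: no maybe maybe maybe maybe no

Derivation:
Start: bits=000000000
Op 1: insert ape -> sets bits 0 2 5 -> bits=101001000
Op 2: insert eel -> sets bits 0 5 6 -> bits=101001100
Op 3: insert hen -> sets bits 2 4 8 -> bits=101011101
Op 4: query ram -> checks bit1=0, bit7=0, bit8=1 (has a 0) -> no
Op 5: query eel -> checks bit0=1, bit5=1, bit6=1 (all 1) -> maybe
Op 6: query eel -> checks bit0=1, bit5=1, bit6=1 (all 1) -> maybe
Op 7: query eel -> checks bit0=1, bit5=1, bit6=1 (all 1) -> maybe
Op 8: query bee -> checks bit0=1, bit4=1, bit5=1 (all 1) -> maybe
Op 9: query gnu -> checks bit3=0, bit4=1 (has a 0) -> no
Query results in order: no maybe maybe maybe maybe no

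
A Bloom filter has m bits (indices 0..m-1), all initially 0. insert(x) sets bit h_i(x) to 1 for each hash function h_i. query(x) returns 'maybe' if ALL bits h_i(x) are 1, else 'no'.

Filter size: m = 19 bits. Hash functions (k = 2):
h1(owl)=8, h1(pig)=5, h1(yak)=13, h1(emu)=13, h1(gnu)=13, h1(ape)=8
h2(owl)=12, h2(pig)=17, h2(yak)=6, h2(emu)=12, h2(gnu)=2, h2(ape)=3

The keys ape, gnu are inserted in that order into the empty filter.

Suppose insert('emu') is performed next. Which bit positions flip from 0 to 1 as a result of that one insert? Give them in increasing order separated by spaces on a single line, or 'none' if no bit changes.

Answer: 12

Derivation:
Start: bits=0000000000000000000
After insert 'ape': sets bits 3 8 -> bits=0001000010000000000
After insert 'gnu': sets bits 2 13 -> bits=0011000010000100000
insert 'emu' would touch bits 12 13; currently bit12=0, bit13=1
Bits that are 0 among those (would change 0->1): 12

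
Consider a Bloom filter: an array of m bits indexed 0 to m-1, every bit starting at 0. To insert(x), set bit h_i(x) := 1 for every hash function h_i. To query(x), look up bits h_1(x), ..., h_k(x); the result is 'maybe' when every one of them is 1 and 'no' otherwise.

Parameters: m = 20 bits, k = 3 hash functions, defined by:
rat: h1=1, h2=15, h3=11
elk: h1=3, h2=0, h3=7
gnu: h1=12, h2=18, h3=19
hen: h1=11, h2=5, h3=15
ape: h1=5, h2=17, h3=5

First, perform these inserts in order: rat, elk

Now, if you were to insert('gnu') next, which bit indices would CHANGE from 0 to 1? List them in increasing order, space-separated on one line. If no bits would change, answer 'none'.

Start: bits=00000000000000000000
After insert 'rat': sets bits 1 11 15 -> bits=01000000000100010000
After insert 'elk': sets bits 0 3 7 -> bits=11010001000100010000
insert 'gnu' would touch bits 12 18 19; currently bit12=0, bit18=0, bit19=0
Bits that are 0 among those (would change 0->1): 12 18 19

Answer: 12 18 19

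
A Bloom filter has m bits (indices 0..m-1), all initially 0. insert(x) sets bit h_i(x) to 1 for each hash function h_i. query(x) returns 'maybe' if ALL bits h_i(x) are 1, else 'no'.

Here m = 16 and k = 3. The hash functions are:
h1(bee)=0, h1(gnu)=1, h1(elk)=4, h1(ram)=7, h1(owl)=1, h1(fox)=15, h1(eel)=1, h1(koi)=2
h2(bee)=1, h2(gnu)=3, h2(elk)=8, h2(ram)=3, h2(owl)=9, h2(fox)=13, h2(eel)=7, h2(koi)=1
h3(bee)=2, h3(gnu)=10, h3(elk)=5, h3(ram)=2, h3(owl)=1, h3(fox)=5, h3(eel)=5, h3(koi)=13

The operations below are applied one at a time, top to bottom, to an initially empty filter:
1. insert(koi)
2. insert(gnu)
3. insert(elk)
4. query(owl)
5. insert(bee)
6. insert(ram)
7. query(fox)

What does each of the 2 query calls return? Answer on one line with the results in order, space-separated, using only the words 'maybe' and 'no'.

Answer: no no

Derivation:
Start: bits=0000000000000000
Op 1: insert koi -> sets bits 1 2 13 -> bits=0110000000000100
Op 2: insert gnu -> sets bits 1 3 10 -> bits=0111000000100100
Op 3: insert elk -> sets bits 4 5 8 -> bits=0111110010100100
Op 4: query owl -> checks bit1=1, bit9=0 (has a 0) -> no
Op 5: insert bee -> sets bits 0 1 2 -> bits=1111110010100100
Op 6: insert ram -> sets bits 2 3 7 -> bits=1111110110100100
Op 7: query fox -> checks bit5=1, bit13=1, bit15=0 (has a 0) -> no
Query results in order: no no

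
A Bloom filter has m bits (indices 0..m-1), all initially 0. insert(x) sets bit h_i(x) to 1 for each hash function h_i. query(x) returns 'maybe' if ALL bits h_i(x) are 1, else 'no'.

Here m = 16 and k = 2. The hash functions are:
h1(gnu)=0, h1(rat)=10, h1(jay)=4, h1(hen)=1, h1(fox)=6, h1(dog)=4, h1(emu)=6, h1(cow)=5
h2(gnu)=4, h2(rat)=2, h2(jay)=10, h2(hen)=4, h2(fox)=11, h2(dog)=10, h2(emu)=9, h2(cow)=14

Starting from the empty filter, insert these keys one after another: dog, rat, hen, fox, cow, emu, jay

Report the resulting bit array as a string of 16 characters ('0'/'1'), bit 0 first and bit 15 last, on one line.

Answer: 0110111001110010

Derivation:
Start: bits=0000000000000000
After insert 'dog': sets bits 4 10 -> bits=0000100000100000
After insert 'rat': sets bits 2 10 -> bits=0010100000100000
After insert 'hen': sets bits 1 4 -> bits=0110100000100000
After insert 'fox': sets bits 6 11 -> bits=0110101000110000
After insert 'cow': sets bits 5 14 -> bits=0110111000110010
After insert 'emu': sets bits 6 9 -> bits=0110111001110010
After insert 'jay': sets bits 4 10 -> bits=0110111001110010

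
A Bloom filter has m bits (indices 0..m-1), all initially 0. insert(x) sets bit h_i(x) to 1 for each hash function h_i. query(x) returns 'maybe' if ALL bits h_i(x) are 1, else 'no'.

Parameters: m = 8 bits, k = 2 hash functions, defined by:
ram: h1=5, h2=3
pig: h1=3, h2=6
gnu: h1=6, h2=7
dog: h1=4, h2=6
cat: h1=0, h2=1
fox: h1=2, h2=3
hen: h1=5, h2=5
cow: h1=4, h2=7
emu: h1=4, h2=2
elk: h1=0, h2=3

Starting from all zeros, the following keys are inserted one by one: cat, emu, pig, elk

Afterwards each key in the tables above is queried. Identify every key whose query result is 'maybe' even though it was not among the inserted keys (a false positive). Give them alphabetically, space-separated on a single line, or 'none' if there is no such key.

Start: bits=00000000
After insert 'cat': sets bits 0 1 -> bits=11000000
After insert 'emu': sets bits 2 4 -> bits=11101000
After insert 'pig': sets bits 3 6 -> bits=11111010
After insert 'elk': sets bits 0 3 -> bits=11111010
Not inserted: cow dog fox gnu hen ram — query each against bits=11111010:
query cow: checks bit4=1, bit7=0 (has a 0) -> no => not a false positive
query dog: checks bit4=1, bit6=1 (all 1) -> maybe => FALSE POSITIVE
query fox: checks bit2=1, bit3=1 (all 1) -> maybe => FALSE POSITIVE
query gnu: checks bit6=1, bit7=0 (has a 0) -> no => not a false positive
query hen: checks bit5=0 (has a 0) -> no => not a false positive
query ram: checks bit3=1, bit5=0 (has a 0) -> no => not a false positive
False positives (alphabetical): dog fox

Answer: dog fox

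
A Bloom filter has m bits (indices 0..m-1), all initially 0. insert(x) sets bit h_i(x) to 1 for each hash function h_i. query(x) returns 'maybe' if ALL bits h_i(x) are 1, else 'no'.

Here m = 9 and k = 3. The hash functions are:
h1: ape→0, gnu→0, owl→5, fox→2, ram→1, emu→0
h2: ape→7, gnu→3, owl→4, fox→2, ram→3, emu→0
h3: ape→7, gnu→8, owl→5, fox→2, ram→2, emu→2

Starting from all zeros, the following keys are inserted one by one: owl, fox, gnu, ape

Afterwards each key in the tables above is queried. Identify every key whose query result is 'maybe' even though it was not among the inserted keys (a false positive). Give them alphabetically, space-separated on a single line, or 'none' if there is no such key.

Start: bits=000000000
After insert 'owl': sets bits 4 5 -> bits=000011000
After insert 'fox': sets bits 2 -> bits=001011000
After insert 'gnu': sets bits 0 3 8 -> bits=101111001
After insert 'ape': sets bits 0 7 -> bits=101111011
Not inserted: emu ram — query each against bits=101111011:
query emu: checks bit0=1, bit2=1 (all 1) -> maybe => FALSE POSITIVE
query ram: checks bit1=0, bit2=1, bit3=1 (has a 0) -> no => not a false positive
False positives (alphabetical): emu

Answer: emu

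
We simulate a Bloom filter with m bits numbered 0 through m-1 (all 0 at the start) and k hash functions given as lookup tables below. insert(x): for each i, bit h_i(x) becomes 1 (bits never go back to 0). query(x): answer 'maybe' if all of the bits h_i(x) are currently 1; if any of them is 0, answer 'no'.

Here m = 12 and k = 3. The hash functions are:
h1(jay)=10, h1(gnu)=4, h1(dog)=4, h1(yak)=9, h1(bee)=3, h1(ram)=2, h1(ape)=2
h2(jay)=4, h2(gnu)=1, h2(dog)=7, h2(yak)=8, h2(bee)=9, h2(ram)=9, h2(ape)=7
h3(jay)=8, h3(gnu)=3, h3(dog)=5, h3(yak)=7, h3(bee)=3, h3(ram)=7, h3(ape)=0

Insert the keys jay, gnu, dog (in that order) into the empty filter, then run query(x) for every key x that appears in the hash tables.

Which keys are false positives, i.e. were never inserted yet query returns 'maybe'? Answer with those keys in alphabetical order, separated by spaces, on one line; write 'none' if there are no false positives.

Answer: none

Derivation:
Start: bits=000000000000
After insert 'jay': sets bits 4 8 10 -> bits=000010001010
After insert 'gnu': sets bits 1 3 4 -> bits=010110001010
After insert 'dog': sets bits 4 5 7 -> bits=010111011010
Not inserted: ape bee ram yak — query each against bits=010111011010:
query ape: checks bit0=0, bit2=0, bit7=1 (has a 0) -> no => not a false positive
query bee: checks bit3=1, bit9=0 (has a 0) -> no => not a false positive
query ram: checks bit2=0, bit7=1, bit9=0 (has a 0) -> no => not a false positive
query yak: checks bit7=1, bit8=1, bit9=0 (has a 0) -> no => not a false positive
False positives (alphabetical): none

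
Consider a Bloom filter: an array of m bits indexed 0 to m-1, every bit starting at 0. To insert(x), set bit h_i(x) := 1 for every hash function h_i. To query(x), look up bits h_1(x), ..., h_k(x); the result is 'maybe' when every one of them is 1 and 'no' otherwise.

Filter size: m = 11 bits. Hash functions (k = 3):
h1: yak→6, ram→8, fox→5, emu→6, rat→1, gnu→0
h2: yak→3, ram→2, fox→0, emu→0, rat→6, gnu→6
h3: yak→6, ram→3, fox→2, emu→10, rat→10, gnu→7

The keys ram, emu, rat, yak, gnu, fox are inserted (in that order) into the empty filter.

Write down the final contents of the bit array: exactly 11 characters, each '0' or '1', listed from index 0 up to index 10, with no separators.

Answer: 11110111101

Derivation:
Start: bits=00000000000
After insert 'ram': sets bits 2 3 8 -> bits=00110000100
After insert 'emu': sets bits 0 6 10 -> bits=10110010101
After insert 'rat': sets bits 1 6 10 -> bits=11110010101
After insert 'yak': sets bits 3 6 -> bits=11110010101
After insert 'gnu': sets bits 0 6 7 -> bits=11110011101
After insert 'fox': sets bits 0 2 5 -> bits=11110111101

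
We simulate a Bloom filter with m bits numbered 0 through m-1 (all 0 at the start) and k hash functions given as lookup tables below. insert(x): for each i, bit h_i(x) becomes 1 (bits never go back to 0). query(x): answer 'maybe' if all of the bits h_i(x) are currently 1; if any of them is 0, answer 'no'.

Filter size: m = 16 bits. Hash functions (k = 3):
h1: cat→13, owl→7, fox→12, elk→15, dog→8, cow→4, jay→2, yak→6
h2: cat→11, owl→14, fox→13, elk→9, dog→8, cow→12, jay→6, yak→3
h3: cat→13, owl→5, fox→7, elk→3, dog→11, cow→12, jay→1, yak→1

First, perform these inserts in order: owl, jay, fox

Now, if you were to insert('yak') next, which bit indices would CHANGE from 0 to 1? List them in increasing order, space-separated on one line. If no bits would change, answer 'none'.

Start: bits=0000000000000000
After insert 'owl': sets bits 5 7 14 -> bits=0000010100000010
After insert 'jay': sets bits 1 2 6 -> bits=0110011100000010
After insert 'fox': sets bits 7 12 13 -> bits=0110011100001110
insert 'yak' would touch bits 1 3 6; currently bit1=1, bit3=0, bit6=1
Bits that are 0 among those (would change 0->1): 3

Answer: 3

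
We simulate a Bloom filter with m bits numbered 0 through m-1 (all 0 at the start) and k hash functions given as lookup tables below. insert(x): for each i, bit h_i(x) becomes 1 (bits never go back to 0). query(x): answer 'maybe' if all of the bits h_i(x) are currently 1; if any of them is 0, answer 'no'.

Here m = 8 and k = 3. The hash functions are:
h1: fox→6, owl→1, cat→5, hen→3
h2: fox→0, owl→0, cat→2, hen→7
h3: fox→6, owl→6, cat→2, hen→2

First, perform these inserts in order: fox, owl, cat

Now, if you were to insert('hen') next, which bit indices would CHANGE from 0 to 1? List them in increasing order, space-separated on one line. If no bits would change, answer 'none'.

Start: bits=00000000
After insert 'fox': sets bits 0 6 -> bits=10000010
After insert 'owl': sets bits 0 1 6 -> bits=11000010
After insert 'cat': sets bits 2 5 -> bits=11100110
insert 'hen' would touch bits 2 3 7; currently bit2=1, bit3=0, bit7=0
Bits that are 0 among those (would change 0->1): 3 7

Answer: 3 7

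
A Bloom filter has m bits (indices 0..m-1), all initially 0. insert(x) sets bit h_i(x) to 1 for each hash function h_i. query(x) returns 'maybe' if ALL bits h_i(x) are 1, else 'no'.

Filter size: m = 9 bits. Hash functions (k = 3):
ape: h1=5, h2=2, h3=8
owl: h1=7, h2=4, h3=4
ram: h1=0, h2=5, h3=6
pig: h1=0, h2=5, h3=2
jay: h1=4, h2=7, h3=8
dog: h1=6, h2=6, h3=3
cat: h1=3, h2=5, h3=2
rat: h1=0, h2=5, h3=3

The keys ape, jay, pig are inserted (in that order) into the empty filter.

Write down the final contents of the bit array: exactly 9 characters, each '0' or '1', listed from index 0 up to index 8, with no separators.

Answer: 101011011

Derivation:
Start: bits=000000000
After insert 'ape': sets bits 2 5 8 -> bits=001001001
After insert 'jay': sets bits 4 7 8 -> bits=001011011
After insert 'pig': sets bits 0 2 5 -> bits=101011011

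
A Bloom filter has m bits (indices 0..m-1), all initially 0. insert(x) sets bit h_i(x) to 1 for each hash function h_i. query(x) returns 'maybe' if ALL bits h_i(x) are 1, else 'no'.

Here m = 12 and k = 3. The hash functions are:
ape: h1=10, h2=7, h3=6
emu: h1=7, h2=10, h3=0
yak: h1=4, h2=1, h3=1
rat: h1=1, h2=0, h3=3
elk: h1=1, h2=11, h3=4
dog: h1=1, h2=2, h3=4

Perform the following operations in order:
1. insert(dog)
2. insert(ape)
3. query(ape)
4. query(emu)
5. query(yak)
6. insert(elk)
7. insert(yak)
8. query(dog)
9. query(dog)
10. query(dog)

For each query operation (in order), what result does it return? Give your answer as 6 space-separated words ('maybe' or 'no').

Answer: maybe no maybe maybe maybe maybe

Derivation:
Start: bits=000000000000
Op 1: insert dog -> sets bits 1 2 4 -> bits=011010000000
Op 2: insert ape -> sets bits 6 7 10 -> bits=011010110010
Op 3: query ape -> checks bit6=1, bit7=1, bit10=1 (all 1) -> maybe
Op 4: query emu -> checks bit0=0, bit7=1, bit10=1 (has a 0) -> no
Op 5: query yak -> checks bit1=1, bit4=1 (all 1) -> maybe
Op 6: insert elk -> sets bits 1 4 11 -> bits=011010110011
Op 7: insert yak -> sets bits 1 4 -> bits=011010110011
Op 8: query dog -> checks bit1=1, bit2=1, bit4=1 (all 1) -> maybe
Op 9: query dog -> checks bit1=1, bit2=1, bit4=1 (all 1) -> maybe
Op 10: query dog -> checks bit1=1, bit2=1, bit4=1 (all 1) -> maybe
Query results in order: maybe no maybe maybe maybe maybe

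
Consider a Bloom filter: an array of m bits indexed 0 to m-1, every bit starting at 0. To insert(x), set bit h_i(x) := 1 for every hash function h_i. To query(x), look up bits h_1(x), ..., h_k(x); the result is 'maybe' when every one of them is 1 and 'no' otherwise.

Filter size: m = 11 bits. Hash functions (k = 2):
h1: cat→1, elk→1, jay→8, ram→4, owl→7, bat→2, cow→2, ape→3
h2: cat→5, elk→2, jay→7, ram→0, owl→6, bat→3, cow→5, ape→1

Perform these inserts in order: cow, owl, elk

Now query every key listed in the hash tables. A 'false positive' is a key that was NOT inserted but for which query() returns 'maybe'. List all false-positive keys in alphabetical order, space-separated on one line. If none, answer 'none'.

Answer: cat

Derivation:
Start: bits=00000000000
After insert 'cow': sets bits 2 5 -> bits=00100100000
After insert 'owl': sets bits 6 7 -> bits=00100111000
After insert 'elk': sets bits 1 2 -> bits=01100111000
Not inserted: ape bat cat jay ram — query each against bits=01100111000:
query ape: checks bit1=1, bit3=0 (has a 0) -> no => not a false positive
query bat: checks bit2=1, bit3=0 (has a 0) -> no => not a false positive
query cat: checks bit1=1, bit5=1 (all 1) -> maybe => FALSE POSITIVE
query jay: checks bit7=1, bit8=0 (has a 0) -> no => not a false positive
query ram: checks bit0=0, bit4=0 (has a 0) -> no => not a false positive
False positives (alphabetical): cat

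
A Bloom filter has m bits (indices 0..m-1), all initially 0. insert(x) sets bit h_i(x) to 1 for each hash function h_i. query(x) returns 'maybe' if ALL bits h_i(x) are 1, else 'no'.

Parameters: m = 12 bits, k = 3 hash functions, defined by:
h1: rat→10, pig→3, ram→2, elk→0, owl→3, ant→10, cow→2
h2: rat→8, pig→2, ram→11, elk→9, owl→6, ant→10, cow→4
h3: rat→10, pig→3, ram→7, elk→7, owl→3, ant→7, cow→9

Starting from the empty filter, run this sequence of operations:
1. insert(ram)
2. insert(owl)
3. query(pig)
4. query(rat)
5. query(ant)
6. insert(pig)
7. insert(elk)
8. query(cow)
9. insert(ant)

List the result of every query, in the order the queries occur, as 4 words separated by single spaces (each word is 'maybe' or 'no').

Start: bits=000000000000
Op 1: insert ram -> sets bits 2 7 11 -> bits=001000010001
Op 2: insert owl -> sets bits 3 6 -> bits=001100110001
Op 3: query pig -> checks bit2=1, bit3=1 (all 1) -> maybe
Op 4: query rat -> checks bit8=0, bit10=0 (has a 0) -> no
Op 5: query ant -> checks bit7=1, bit10=0 (has a 0) -> no
Op 6: insert pig -> sets bits 2 3 -> bits=001100110001
Op 7: insert elk -> sets bits 0 7 9 -> bits=101100110101
Op 8: query cow -> checks bit2=1, bit4=0, bit9=1 (has a 0) -> no
Op 9: insert ant -> sets bits 7 10 -> bits=101100110111
Query results in order: maybe no no no

Answer: maybe no no no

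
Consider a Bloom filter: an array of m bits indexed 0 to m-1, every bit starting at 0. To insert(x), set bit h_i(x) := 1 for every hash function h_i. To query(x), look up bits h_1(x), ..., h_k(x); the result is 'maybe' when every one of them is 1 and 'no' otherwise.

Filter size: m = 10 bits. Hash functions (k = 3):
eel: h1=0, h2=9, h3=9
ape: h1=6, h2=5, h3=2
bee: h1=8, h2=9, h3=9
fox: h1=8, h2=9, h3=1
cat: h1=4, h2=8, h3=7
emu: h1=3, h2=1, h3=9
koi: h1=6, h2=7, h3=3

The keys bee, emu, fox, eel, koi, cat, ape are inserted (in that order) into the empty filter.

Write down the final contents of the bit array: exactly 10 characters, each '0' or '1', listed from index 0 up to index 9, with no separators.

Answer: 1111111111

Derivation:
Start: bits=0000000000
After insert 'bee': sets bits 8 9 -> bits=0000000011
After insert 'emu': sets bits 1 3 9 -> bits=0101000011
After insert 'fox': sets bits 1 8 9 -> bits=0101000011
After insert 'eel': sets bits 0 9 -> bits=1101000011
After insert 'koi': sets bits 3 6 7 -> bits=1101001111
After insert 'cat': sets bits 4 7 8 -> bits=1101101111
After insert 'ape': sets bits 2 5 6 -> bits=1111111111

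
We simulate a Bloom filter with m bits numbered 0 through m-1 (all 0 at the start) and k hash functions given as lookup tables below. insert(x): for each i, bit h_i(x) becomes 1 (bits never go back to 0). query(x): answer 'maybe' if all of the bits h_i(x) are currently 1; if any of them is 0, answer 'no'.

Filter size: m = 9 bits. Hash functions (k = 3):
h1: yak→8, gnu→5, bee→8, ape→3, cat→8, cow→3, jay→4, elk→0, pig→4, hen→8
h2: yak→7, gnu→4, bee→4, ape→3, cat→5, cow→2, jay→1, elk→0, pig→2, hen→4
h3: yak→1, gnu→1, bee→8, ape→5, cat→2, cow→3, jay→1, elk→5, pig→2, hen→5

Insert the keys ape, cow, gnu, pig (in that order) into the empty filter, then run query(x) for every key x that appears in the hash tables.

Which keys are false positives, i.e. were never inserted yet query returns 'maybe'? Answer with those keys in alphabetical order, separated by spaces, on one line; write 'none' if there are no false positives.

Start: bits=000000000
After insert 'ape': sets bits 3 5 -> bits=000101000
After insert 'cow': sets bits 2 3 -> bits=001101000
After insert 'gnu': sets bits 1 4 5 -> bits=011111000
After insert 'pig': sets bits 2 4 -> bits=011111000
Not inserted: bee cat elk hen jay yak — query each against bits=011111000:
query bee: checks bit4=1, bit8=0 (has a 0) -> no => not a false positive
query cat: checks bit2=1, bit5=1, bit8=0 (has a 0) -> no => not a false positive
query elk: checks bit0=0, bit5=1 (has a 0) -> no => not a false positive
query hen: checks bit4=1, bit5=1, bit8=0 (has a 0) -> no => not a false positive
query jay: checks bit1=1, bit4=1 (all 1) -> maybe => FALSE POSITIVE
query yak: checks bit1=1, bit7=0, bit8=0 (has a 0) -> no => not a false positive
False positives (alphabetical): jay

Answer: jay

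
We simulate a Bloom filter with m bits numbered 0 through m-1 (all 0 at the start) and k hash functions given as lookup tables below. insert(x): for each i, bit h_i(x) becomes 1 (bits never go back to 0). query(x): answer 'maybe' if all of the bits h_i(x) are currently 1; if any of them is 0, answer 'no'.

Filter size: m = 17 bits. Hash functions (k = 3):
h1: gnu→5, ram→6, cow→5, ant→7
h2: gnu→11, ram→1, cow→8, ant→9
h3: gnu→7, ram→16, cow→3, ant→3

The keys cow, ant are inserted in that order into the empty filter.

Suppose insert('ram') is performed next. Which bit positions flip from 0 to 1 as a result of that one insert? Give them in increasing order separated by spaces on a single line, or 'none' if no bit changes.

Answer: 1 6 16

Derivation:
Start: bits=00000000000000000
After insert 'cow': sets bits 3 5 8 -> bits=00010100100000000
After insert 'ant': sets bits 3 7 9 -> bits=00010101110000000
insert 'ram' would touch bits 1 6 16; currently bit1=0, bit6=0, bit16=0
Bits that are 0 among those (would change 0->1): 1 6 16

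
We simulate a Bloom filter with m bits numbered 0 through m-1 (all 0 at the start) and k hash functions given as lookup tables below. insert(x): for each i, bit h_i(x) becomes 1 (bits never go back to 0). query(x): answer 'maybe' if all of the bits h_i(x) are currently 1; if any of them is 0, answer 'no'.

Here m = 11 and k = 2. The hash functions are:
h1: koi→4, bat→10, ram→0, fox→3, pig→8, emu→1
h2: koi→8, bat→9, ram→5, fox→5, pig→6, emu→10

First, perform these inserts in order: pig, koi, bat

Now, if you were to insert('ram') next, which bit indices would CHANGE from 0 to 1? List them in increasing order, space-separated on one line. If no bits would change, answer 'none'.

Start: bits=00000000000
After insert 'pig': sets bits 6 8 -> bits=00000010100
After insert 'koi': sets bits 4 8 -> bits=00001010100
After insert 'bat': sets bits 9 10 -> bits=00001010111
insert 'ram' would touch bits 0 5; currently bit0=0, bit5=0
Bits that are 0 among those (would change 0->1): 0 5

Answer: 0 5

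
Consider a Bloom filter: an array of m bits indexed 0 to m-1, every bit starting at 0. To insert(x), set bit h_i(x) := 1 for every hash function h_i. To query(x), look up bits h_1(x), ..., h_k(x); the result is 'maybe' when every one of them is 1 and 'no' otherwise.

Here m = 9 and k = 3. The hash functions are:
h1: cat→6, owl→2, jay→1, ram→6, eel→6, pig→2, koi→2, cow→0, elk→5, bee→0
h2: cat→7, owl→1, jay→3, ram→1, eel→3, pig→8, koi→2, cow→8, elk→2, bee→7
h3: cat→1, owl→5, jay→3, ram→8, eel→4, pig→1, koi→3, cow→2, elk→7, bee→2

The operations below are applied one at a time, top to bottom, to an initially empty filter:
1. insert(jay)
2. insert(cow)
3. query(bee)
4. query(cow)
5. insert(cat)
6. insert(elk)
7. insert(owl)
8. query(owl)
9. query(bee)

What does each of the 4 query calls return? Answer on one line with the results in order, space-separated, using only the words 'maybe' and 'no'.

Start: bits=000000000
Op 1: insert jay -> sets bits 1 3 -> bits=010100000
Op 2: insert cow -> sets bits 0 2 8 -> bits=111100001
Op 3: query bee -> checks bit0=1, bit2=1, bit7=0 (has a 0) -> no
Op 4: query cow -> checks bit0=1, bit2=1, bit8=1 (all 1) -> maybe
Op 5: insert cat -> sets bits 1 6 7 -> bits=111100111
Op 6: insert elk -> sets bits 2 5 7 -> bits=111101111
Op 7: insert owl -> sets bits 1 2 5 -> bits=111101111
Op 8: query owl -> checks bit1=1, bit2=1, bit5=1 (all 1) -> maybe
Op 9: query bee -> checks bit0=1, bit2=1, bit7=1 (all 1) -> maybe
Query results in order: no maybe maybe maybe

Answer: no maybe maybe maybe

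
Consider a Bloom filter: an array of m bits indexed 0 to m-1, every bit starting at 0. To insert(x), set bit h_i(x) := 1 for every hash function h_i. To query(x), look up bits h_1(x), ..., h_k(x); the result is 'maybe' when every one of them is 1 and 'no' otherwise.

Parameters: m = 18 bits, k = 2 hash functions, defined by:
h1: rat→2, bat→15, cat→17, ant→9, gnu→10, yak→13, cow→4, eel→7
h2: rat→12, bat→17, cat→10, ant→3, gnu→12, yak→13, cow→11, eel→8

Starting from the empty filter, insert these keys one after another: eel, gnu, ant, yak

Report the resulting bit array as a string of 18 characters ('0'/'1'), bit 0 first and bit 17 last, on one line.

Start: bits=000000000000000000
After insert 'eel': sets bits 7 8 -> bits=000000011000000000
After insert 'gnu': sets bits 10 12 -> bits=000000011010100000
After insert 'ant': sets bits 3 9 -> bits=000100011110100000
After insert 'yak': sets bits 13 -> bits=000100011110110000

Answer: 000100011110110000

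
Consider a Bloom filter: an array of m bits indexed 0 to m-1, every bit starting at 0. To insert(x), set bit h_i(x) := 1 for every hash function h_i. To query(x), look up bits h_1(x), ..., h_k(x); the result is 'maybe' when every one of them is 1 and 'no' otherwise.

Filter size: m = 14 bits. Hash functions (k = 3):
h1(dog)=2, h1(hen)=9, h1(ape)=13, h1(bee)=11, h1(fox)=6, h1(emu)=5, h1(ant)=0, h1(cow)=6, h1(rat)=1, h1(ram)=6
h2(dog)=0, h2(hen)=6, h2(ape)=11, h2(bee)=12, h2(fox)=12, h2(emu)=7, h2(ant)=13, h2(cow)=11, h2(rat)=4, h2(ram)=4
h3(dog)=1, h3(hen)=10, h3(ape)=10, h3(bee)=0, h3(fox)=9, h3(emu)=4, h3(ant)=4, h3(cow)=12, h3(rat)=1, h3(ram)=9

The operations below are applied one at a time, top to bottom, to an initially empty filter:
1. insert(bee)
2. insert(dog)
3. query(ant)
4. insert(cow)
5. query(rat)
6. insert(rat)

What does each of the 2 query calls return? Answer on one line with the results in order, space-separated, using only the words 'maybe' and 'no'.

Start: bits=00000000000000
Op 1: insert bee -> sets bits 0 11 12 -> bits=10000000000110
Op 2: insert dog -> sets bits 0 1 2 -> bits=11100000000110
Op 3: query ant -> checks bit0=1, bit4=0, bit13=0 (has a 0) -> no
Op 4: insert cow -> sets bits 6 11 12 -> bits=11100010000110
Op 5: query rat -> checks bit1=1, bit4=0 (has a 0) -> no
Op 6: insert rat -> sets bits 1 4 -> bits=11101010000110
Query results in order: no no

Answer: no no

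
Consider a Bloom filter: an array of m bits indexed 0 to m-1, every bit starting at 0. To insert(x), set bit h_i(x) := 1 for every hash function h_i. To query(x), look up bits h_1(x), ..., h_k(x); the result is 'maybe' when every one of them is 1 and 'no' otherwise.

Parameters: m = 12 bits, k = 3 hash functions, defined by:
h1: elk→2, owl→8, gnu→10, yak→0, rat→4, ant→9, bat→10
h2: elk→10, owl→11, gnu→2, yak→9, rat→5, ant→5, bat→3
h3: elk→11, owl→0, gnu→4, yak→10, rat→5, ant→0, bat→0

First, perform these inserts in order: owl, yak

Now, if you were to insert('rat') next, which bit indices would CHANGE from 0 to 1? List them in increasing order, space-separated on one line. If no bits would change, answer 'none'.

Answer: 4 5

Derivation:
Start: bits=000000000000
After insert 'owl': sets bits 0 8 11 -> bits=100000001001
After insert 'yak': sets bits 0 9 10 -> bits=100000001111
insert 'rat' would touch bits 4 5; currently bit4=0, bit5=0
Bits that are 0 among those (would change 0->1): 4 5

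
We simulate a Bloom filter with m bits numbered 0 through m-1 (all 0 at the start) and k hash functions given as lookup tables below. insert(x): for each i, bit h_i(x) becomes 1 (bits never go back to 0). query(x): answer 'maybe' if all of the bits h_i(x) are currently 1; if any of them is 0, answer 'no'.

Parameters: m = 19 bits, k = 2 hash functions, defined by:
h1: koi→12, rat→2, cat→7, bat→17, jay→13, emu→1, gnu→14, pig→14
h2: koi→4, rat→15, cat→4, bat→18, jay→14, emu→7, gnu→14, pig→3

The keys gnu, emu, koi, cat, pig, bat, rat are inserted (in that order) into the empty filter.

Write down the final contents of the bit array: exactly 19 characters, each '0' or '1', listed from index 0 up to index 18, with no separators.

Answer: 0111100100001011011

Derivation:
Start: bits=0000000000000000000
After insert 'gnu': sets bits 14 -> bits=0000000000000010000
After insert 'emu': sets bits 1 7 -> bits=0100000100000010000
After insert 'koi': sets bits 4 12 -> bits=0100100100001010000
After insert 'cat': sets bits 4 7 -> bits=0100100100001010000
After insert 'pig': sets bits 3 14 -> bits=0101100100001010000
After insert 'bat': sets bits 17 18 -> bits=0101100100001010011
After insert 'rat': sets bits 2 15 -> bits=0111100100001011011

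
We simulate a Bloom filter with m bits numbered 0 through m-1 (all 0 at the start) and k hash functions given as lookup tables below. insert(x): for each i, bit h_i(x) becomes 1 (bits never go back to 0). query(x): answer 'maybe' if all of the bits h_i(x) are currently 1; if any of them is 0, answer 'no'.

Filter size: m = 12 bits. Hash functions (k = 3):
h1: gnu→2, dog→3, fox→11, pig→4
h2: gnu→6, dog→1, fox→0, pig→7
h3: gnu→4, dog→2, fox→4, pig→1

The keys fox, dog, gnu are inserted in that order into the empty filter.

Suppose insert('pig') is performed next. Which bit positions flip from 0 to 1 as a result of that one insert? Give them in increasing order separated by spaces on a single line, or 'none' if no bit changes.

Start: bits=000000000000
After insert 'fox': sets bits 0 4 11 -> bits=100010000001
After insert 'dog': sets bits 1 2 3 -> bits=111110000001
After insert 'gnu': sets bits 2 4 6 -> bits=111110100001
insert 'pig' would touch bits 1 4 7; currently bit1=1, bit4=1, bit7=0
Bits that are 0 among those (would change 0->1): 7

Answer: 7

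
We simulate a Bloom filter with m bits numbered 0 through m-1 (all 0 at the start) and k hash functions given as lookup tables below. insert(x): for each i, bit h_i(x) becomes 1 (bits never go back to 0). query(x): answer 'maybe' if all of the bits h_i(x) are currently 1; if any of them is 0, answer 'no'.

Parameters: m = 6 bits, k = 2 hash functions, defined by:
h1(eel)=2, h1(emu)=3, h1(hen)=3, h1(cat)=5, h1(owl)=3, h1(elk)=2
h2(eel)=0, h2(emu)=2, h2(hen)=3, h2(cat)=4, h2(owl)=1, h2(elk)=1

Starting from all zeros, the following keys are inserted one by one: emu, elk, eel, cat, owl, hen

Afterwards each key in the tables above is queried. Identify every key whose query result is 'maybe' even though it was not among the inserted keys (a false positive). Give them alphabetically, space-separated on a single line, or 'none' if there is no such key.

Start: bits=000000
After insert 'emu': sets bits 2 3 -> bits=001100
After insert 'elk': sets bits 1 2 -> bits=011100
After insert 'eel': sets bits 0 2 -> bits=111100
After insert 'cat': sets bits 4 5 -> bits=111111
After insert 'owl': sets bits 1 3 -> bits=111111
After insert 'hen': sets bits 3 -> bits=111111
Not inserted: (none) — query each against bits=111111:
False positives (alphabetical): none

Answer: none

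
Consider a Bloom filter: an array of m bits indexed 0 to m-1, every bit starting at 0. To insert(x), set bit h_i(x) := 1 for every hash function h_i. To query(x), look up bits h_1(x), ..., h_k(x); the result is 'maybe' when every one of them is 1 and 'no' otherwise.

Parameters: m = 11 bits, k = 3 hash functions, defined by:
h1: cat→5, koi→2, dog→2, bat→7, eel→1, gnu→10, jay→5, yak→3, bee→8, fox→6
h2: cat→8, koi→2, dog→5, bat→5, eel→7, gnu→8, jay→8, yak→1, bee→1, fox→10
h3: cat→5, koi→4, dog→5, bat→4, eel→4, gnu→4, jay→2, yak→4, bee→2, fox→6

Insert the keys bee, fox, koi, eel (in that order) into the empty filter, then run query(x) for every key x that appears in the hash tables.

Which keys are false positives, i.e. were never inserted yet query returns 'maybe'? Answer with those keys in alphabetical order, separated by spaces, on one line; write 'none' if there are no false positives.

Answer: gnu

Derivation:
Start: bits=00000000000
After insert 'bee': sets bits 1 2 8 -> bits=01100000100
After insert 'fox': sets bits 6 10 -> bits=01100010101
After insert 'koi': sets bits 2 4 -> bits=01101010101
After insert 'eel': sets bits 1 4 7 -> bits=01101011101
Not inserted: bat cat dog gnu jay yak — query each against bits=01101011101:
query bat: checks bit4=1, bit5=0, bit7=1 (has a 0) -> no => not a false positive
query cat: checks bit5=0, bit8=1 (has a 0) -> no => not a false positive
query dog: checks bit2=1, bit5=0 (has a 0) -> no => not a false positive
query gnu: checks bit4=1, bit8=1, bit10=1 (all 1) -> maybe => FALSE POSITIVE
query jay: checks bit2=1, bit5=0, bit8=1 (has a 0) -> no => not a false positive
query yak: checks bit1=1, bit3=0, bit4=1 (has a 0) -> no => not a false positive
False positives (alphabetical): gnu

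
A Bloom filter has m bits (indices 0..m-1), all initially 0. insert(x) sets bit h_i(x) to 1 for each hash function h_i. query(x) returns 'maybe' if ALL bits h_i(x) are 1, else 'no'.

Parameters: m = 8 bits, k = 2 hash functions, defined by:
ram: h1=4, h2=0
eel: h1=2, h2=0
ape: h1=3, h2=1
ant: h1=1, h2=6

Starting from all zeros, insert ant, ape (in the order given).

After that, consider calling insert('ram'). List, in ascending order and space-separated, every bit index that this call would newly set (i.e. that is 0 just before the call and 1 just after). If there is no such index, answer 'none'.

Start: bits=00000000
After insert 'ant': sets bits 1 6 -> bits=01000010
After insert 'ape': sets bits 1 3 -> bits=01010010
insert 'ram' would touch bits 0 4; currently bit0=0, bit4=0
Bits that are 0 among those (would change 0->1): 0 4

Answer: 0 4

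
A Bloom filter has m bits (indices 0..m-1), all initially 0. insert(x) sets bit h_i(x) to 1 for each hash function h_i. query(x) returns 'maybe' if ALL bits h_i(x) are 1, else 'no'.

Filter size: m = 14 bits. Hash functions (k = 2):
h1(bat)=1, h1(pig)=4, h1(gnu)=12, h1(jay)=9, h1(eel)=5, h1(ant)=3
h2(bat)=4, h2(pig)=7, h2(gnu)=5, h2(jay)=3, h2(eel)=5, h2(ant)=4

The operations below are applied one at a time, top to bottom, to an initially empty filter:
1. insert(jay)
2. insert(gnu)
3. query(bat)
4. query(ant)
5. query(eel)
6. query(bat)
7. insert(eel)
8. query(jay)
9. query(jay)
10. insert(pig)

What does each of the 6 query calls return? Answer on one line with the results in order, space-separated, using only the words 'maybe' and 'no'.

Answer: no no maybe no maybe maybe

Derivation:
Start: bits=00000000000000
Op 1: insert jay -> sets bits 3 9 -> bits=00010000010000
Op 2: insert gnu -> sets bits 5 12 -> bits=00010100010010
Op 3: query bat -> checks bit1=0, bit4=0 (has a 0) -> no
Op 4: query ant -> checks bit3=1, bit4=0 (has a 0) -> no
Op 5: query eel -> checks bit5=1 (all 1) -> maybe
Op 6: query bat -> checks bit1=0, bit4=0 (has a 0) -> no
Op 7: insert eel -> sets bits 5 -> bits=00010100010010
Op 8: query jay -> checks bit3=1, bit9=1 (all 1) -> maybe
Op 9: query jay -> checks bit3=1, bit9=1 (all 1) -> maybe
Op 10: insert pig -> sets bits 4 7 -> bits=00011101010010
Query results in order: no no maybe no maybe maybe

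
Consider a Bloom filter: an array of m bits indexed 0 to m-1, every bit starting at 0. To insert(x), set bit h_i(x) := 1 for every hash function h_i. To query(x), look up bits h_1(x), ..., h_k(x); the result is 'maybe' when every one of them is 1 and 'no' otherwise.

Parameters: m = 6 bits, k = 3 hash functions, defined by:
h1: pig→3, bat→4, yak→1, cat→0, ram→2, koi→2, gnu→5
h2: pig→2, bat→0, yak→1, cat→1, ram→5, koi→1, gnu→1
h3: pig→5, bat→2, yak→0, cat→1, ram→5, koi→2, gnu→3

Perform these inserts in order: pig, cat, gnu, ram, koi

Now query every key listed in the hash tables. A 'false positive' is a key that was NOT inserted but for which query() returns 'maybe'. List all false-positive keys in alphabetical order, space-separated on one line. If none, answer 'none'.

Start: bits=000000
After insert 'pig': sets bits 2 3 5 -> bits=001101
After insert 'cat': sets bits 0 1 -> bits=111101
After insert 'gnu': sets bits 1 3 5 -> bits=111101
After insert 'ram': sets bits 2 5 -> bits=111101
After insert 'koi': sets bits 1 2 -> bits=111101
Not inserted: bat yak — query each against bits=111101:
query bat: checks bit0=1, bit2=1, bit4=0 (has a 0) -> no => not a false positive
query yak: checks bit0=1, bit1=1 (all 1) -> maybe => FALSE POSITIVE
False positives (alphabetical): yak

Answer: yak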